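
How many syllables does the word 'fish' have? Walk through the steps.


Break 'fish' into syllables: fish -> fish = 1 syllable

1 syllable


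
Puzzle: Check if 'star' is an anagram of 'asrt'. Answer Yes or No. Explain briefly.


Sorted letters of 'star': 'arst'
Sorted letters of 'asrt': 'arst'
They match.

Yes


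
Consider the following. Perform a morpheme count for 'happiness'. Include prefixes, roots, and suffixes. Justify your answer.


Decomposition: happy (root) + -ness (suffix) = 2 morpheme(s)

2 morphemes


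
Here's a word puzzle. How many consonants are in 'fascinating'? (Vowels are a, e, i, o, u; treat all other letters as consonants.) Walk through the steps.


Consonants in 'fascinating': f, s, c, n, t, n, g = 7 consonants.

7


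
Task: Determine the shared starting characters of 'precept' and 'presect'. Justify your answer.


Compare from the start: 3 characters match: 'pre'. Mismatch at position 4: 'c' vs 's'.

pre


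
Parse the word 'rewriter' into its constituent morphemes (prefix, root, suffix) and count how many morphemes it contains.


Step 1: Identify prefix: 're' (meaning: again)
Step 2: Identify root: 'write'
Step 3: Identify suffix(es): 'er'
Decomposition: re- (prefix: again) + write (root) + -er (suffix: one who)
Total morphemes: 3

3 morphemes (re- (prefix: again) + write (root) + -er (suffix: one who))


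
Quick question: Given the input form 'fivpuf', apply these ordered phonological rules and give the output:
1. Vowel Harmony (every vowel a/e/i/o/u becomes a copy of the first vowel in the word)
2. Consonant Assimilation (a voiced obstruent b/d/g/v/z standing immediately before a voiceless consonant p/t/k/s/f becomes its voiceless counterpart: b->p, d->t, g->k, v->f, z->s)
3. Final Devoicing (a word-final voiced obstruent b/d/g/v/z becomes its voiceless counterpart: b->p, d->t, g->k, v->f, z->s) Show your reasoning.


Starting form: 'fivpuf'
Rule 1: Vowel Harmony: all vowels become 'i' (matching first vowel). 'fivpuf' -> 'fivpif'
Rule 2: Consonant Assimilation: voiced obstruent before voiceless consonant becomes voiceless ('vp' -> 'fp'). 'fivpif' -> 'fifpif'
Rule 3: Final Devoicing: final consonant 'f' is not one of the voiced obstruents b/d/g/v/z. No change.
Final form: 'fifpif'

fifpif


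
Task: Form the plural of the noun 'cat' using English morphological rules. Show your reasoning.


Apply rule: Add -s. 'cat' becomes 'cats'.

cats


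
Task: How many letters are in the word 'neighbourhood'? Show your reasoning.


Spell out 'neighbourhood' and number each letter: n(1), e(2), i(3), g(4), h(5), b(6), o(7), u(8), r(9), h(10), o(11), o(12), d(13). Total: 13 letters.

13


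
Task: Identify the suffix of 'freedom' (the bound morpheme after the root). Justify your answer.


The word 'freedom' = 'free' (root) + '-dom' (suffix). The suffix is '-dom'.

dom


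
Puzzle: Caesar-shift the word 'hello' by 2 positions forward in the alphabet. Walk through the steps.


Shift each letter by 2: h -> j, e -> g, l -> n, l -> n, o -> q. Result: 'jgnnq'.

jgnnq


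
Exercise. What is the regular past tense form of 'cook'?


Apply rule: Add -ed. 'cook' becomes 'cooked'.

cooked


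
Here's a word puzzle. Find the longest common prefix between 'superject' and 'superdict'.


Compare from the start: 5 characters match: 'super'. Mismatch at position 6: 'j' vs 'd'.

super


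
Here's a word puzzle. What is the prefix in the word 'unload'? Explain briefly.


The word 'unload' = 'un' (prefix) + 'load' (root). The prefix is 'un'.

un


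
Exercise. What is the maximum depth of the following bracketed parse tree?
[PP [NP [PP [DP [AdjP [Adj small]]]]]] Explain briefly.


Count bracket nesting levels:
'[' at pos 0: depth = 1
'[' at pos 4: depth = 2
'[' at pos 8: depth = 3
'[' at pos 12: depth = 4
'[' at pos 16: depth = 5
'[' at pos 22: depth = 6
Maximum depth reached: 6

6


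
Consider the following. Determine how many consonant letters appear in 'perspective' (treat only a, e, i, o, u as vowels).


Consonants in 'perspective': p, r, s, p, c, t, v = 7 consonants.

7


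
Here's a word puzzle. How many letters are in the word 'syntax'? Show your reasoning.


Spell out 'syntax' and number each letter: s(1), y(2), n(3), t(4), a(5), x(6). Total: 6 letters.

6


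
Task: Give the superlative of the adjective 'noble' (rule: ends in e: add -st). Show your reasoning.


Apply superlative formation (ends in e: add -st): 'noble' -> 'noblest'.

noblest


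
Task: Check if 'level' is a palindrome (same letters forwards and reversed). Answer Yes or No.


Forward: 'level'
Reversed: 'level'
They are identical.

Yes


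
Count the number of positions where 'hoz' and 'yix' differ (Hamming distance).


Alignment:
Position 1: 'h' vs 'y' = DIFFER
Position 2: 'o' vs 'i' = DIFFER
Position 3: 'z' vs 'x' = DIFFER
Total differences: 3

3


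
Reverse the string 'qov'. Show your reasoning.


Reverse 'qov' character by character: 'voq'.

voq


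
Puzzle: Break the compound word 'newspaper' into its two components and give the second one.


Split 'newspaper' into 'news' + 'paper'. The second part is 'paper'.

paper


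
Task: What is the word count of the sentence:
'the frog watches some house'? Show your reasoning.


Split into words: the | frog | watches | some | house = 5 words.

5


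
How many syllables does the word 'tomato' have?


Break 'tomato' into syllables: to-ma-to -> to | ma | to = 3 syllables

3 syllables


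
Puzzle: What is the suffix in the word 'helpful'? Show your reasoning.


The word 'helpful' = 'help' (root) + '-ful' (suffix). The suffix is '-ful'.

ful


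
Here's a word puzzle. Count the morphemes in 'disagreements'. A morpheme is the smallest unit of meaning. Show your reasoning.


Decomposition: dis- (prefix) + agree (root) + -ment (suffix) + -s (plural) = 4 morpheme(s)

4 morphemes


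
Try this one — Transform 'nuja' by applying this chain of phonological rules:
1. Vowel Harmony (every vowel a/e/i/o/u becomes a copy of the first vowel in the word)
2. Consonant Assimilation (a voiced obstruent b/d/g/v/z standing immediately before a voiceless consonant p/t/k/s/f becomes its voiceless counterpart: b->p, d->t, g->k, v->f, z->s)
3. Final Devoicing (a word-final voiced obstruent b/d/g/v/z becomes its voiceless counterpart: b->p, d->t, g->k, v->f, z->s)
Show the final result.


Starting form: 'nuja'
Rule 1: Vowel Harmony: all vowels become 'u' (matching first vowel). 'nuja' -> 'nuju'
Rule 2: Consonant Assimilation: no voiced obstruent (b/d/g/v/z) stands immediately before a voiceless consonant (p/t/k/s/f). No change.
Rule 3: Final Devoicing: the word ends in the vowel 'u', not a consonant. No change.
Final form: 'nuju'

nuju


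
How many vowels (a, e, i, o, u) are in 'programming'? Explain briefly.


Vowels in 'programming': o, a, i = 3 vowels.

3


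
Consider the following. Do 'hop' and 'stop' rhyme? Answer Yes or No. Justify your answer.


Rime (stressed vowel + following sounds) of 'hop': -op = /ɒp/
Rime of 'stop': -op = /ɒp/
/ɒp/ and /ɒp/ are the same ending sound, so the words rhyme.

Yes


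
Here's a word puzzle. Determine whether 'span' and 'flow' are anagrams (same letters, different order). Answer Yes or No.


Sorted letters of 'span': 'anps'
Sorted letters of 'flow': 'flow'
They do not match.

No


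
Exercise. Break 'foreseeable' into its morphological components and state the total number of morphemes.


Step 1: Identify prefix: 'fore' (meaning: before/front)
Step 2: Identify root: 'see'
Step 3: Identify suffix(es): 'able'
Decomposition: fore- (prefix: before/front) + see (root) + -able (suffix: capable of)
Total morphemes: 3

3 morphemes (fore- (prefix: before/front) + see (root) + -able (suffix: capable of))


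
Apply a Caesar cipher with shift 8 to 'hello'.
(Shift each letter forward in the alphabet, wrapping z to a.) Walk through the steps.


Shift each letter by 8: h -> p, e -> m, l -> t, l -> t, o -> w. Result: 'pmttw'.

pmttw


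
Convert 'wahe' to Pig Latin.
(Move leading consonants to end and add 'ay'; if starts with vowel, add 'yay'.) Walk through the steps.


'wahe': move consonant cluster 'w' to end and add 'ay': 'aheway'.

aheway


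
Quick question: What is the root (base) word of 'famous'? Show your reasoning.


Remove suffix '-ous' from 'famous' to get root 'fame'.

fame


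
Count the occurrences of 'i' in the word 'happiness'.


Letter 'i' in 'happiness': found at position(s) 5 = 1 occurrence(s).

1


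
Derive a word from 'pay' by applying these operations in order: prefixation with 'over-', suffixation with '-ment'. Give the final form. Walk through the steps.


Step 1: Add prefix 'over-' to 'pay' = 'overpay'
Step 2: Add suffix '-ment' to 'overpay' = 'overpayment'

overpayment


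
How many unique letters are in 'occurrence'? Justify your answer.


Unique letters in 'occurrence': {c, e, n, o, r, u} = 6 distinct letters.

6


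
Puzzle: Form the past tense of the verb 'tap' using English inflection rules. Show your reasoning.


Apply rule: Double final consonant and add -ed. 'tap' becomes 'tapped'.

tapped


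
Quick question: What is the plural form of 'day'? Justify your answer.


Apply rule: Add -s. 'day' becomes 'days'.

days


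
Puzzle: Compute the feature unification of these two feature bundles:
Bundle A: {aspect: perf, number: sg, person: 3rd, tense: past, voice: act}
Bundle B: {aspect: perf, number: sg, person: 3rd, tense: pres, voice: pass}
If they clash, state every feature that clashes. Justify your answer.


Compare features:
aspect: A=perf vs B=perf -> unified: perf
number: A=sg vs B=sg -> unified: sg
person: A=3rd vs B=3rd -> unified: 3rd
tense: A=past vs B=pres -> CLASH
voice: A=act vs B=pass -> CLASH
Clashes detected on features 'tense' (past vs pres) and 'voice' (act vs pass); unification fails.

CLASH on 'tense' (past vs pres) and 'voice' (act vs pass)


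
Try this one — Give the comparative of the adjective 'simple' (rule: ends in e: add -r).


Apply comparative formation (ends in e: add -r): 'simple' -> 'simpler'.

simpler


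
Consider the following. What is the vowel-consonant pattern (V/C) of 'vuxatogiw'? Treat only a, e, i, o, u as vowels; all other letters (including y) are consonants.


Letter mapping: v = C, u = V, x = C, a = V, t = C, o = V, g = C, i = V, w = C.

CVCVCVCVC


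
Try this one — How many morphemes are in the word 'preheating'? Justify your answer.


Decomposition: pre- (prefix) + heat (root) + -ing (suffix) = 3 morpheme(s)

3 morphemes


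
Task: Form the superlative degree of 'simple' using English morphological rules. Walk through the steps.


Apply superlative formation (ends in e: add -st): 'simple' -> 'simplest'.

simplest


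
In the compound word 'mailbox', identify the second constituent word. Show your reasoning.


Split 'mailbox' into 'mail' + 'box'. The second part is 'box'.

box


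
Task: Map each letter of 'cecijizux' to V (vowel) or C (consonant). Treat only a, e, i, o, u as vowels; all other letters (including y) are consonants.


Letter mapping: c = C, e = V, c = C, i = V, j = C, i = V, z = C, u = V, x = C.

CVCVCVCVC


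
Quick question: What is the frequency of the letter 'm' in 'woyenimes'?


Letter 'm' in 'woyenimes': found at position(s) 7 = 1 occurrence(s).

1


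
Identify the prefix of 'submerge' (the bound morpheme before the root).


The word 'submerge' = 'sub' (prefix) + 'merge' (root). The prefix is 'sub'.

sub


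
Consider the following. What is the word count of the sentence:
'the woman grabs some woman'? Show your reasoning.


Split into words: the | woman | grabs | some | woman = 5 words.

5


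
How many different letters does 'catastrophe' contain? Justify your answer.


Unique letters in 'catastrophe': {a, c, e, h, o, p, r, s, t} = 9 distinct letters.

9


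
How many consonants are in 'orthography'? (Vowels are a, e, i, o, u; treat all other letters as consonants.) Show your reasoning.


Consonants in 'orthography': r, t, h, g, r, p, h, y = 8 consonants.

8


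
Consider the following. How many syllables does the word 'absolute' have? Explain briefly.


Break 'absolute' into syllables: ab-so-lute -> ab | so | lute = 3 syllables

3 syllables


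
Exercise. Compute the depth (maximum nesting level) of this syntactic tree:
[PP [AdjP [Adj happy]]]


Count bracket nesting levels:
'[' at pos 0: depth = 1
'[' at pos 4: depth = 2
'[' at pos 10: depth = 3
Maximum depth reached: 3

3


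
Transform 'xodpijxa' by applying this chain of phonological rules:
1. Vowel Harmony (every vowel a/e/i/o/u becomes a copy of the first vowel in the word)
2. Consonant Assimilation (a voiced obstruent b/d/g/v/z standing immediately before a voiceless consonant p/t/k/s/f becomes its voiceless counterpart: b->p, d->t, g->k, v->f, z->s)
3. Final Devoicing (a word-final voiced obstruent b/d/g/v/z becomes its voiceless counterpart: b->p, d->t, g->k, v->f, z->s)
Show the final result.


Starting form: 'xodpijxa'
Rule 1: Vowel Harmony: all vowels become 'o' (matching first vowel). 'xodpijxa' -> 'xodpojxo'
Rule 2: Consonant Assimilation: voiced obstruent before voiceless consonant becomes voiceless ('dp' -> 'tp'). 'xodpojxo' -> 'xotpojxo'
Rule 3: Final Devoicing: the word ends in the vowel 'o', not a consonant. No change.
Final form: 'xotpojxo'

xotpojxo


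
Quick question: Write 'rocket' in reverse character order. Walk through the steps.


Reverse 'rocket' character by character: 'tekcor'.

tekcor


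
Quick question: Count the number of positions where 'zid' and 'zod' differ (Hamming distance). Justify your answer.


Alignment:
Position 1: 'z' vs 'z' = match
Position 2: 'i' vs 'o' = DIFFER
Position 3: 'd' vs 'd' = match
Total differences: 1

1


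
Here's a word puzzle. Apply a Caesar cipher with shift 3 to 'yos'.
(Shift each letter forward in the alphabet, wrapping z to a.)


Shift each letter by 3: y -> b, o -> r, s -> v. Result: 'brv'.

brv


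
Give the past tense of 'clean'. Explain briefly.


Apply rule: Add -ed. 'clean' becomes 'cleaned'.

cleaned


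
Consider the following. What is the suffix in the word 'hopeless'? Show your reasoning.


The word 'hopeless' = 'hope' (root) + '-less' (suffix). The suffix is '-less'.

less


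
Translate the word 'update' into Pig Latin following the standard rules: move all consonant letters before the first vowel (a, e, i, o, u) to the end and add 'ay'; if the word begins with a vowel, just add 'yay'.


'update' starts with a vowel, so add 'yay': 'updateyay'.

updateyay


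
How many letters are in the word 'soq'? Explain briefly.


Spell out 'soq' and number each letter: s(1), o(2), q(3). Total: 3 letters.

3


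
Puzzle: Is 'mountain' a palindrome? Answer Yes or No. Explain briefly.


Forward: 'mountain'
Reversed: 'niatnuom'
They differ.

No


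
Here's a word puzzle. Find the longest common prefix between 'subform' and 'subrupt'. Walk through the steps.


Compare from the start: 3 characters match: 'sub'. Mismatch at position 4: 'f' vs 'r'.

sub


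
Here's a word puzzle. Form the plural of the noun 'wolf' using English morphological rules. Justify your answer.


Apply rule: Change -f to -ves. 'wolf' becomes 'wolves'.

wolves


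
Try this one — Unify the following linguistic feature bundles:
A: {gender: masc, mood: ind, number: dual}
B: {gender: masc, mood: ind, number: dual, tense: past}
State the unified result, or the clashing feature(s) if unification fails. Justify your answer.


Compare features:
gender: A=masc vs B=masc -> unified: masc
mood: A=ind vs B=ind -> unified: ind
number: A=dual vs B=dual -> unified: dual
tense: A=_ vs B=past -> unified: past
No clashes found.

Unified: {gender: masc, mood: ind, number: dual, tense: past}


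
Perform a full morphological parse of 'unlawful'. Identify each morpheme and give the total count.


Step 1: Identify prefix: 'un' (meaning: not/reverse)
Step 2: Identify root: 'law'
Step 3: Identify suffix(es): 'ful'
Decomposition: un- (prefix: not/reverse) + law (root) + -ful (suffix: full of)
Total morphemes: 3

3 morphemes (un- (prefix: not/reverse) + law (root) + -ful (suffix: full of))


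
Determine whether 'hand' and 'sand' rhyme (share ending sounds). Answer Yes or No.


Rime (stressed vowel + following sounds) of 'hand': -and = /ænd/
Rime of 'sand': -and = /ænd/
/ænd/ and /ænd/ are the same ending sound, so the words rhyme.

Yes


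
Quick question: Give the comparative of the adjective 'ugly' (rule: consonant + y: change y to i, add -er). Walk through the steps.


Apply comparative formation (consonant + y: change y to i, add -er): 'ugly' -> 'uglier'.

uglier


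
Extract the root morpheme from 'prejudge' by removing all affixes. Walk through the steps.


Remove prefix 'pre' from 'prejudge' to get root 'judge'.

judge


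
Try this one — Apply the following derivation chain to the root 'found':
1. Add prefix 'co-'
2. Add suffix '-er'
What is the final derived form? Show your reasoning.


Step 1: Add prefix 'co-' to 'found' = 'cofound'
Step 2: Add suffix '-er' to 'cofound' = 'cofounder'

cofounder


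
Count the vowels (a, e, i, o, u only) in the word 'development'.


Vowels in 'development': e, e, o, e = 4 vowels.

4


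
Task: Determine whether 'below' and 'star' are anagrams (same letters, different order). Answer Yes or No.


Sorted letters of 'below': 'below'
Sorted letters of 'star': 'arst'
They do not match.

No


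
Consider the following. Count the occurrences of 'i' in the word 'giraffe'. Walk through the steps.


Letter 'i' in 'giraffe': found at position(s) 2 = 1 occurrence(s).

1


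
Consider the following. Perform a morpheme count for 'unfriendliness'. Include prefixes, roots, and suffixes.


Decomposition: un- (prefix) + friend (root) + -ly (suffix) + -ness (suffix) = 4 morpheme(s)

4 morphemes


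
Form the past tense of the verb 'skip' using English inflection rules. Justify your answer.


Apply rule: Double final consonant and add -ed. 'skip' becomes 'skipped'.

skipped


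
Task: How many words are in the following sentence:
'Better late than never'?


Split into words: Better | late | than | never = 4 words.

4


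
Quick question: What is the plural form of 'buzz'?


Apply rule: Add -es (sibilant/fricative ending). 'buzz' becomes 'buzzes'.

buzzes


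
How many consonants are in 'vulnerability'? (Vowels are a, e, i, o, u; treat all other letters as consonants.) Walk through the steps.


Consonants in 'vulnerability': v, l, n, r, b, l, t, y = 8 consonants.

8


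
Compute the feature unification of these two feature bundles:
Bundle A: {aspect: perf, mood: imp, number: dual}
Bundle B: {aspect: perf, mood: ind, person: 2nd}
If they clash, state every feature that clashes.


Compare features:
aspect: A=perf vs B=perf -> unified: perf
mood: A=imp vs B=ind -> CLASH
number: A=dual vs B=_ -> unified: dual
person: A=_ vs B=2nd -> unified: 2nd
Clash detected on feature 'mood' (imp vs ind); unification fails.

CLASH on 'mood' (imp vs ind)


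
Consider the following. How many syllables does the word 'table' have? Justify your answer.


Break 'table' into syllables: ta-ble -> ta | ble = 2 syllables

2 syllables


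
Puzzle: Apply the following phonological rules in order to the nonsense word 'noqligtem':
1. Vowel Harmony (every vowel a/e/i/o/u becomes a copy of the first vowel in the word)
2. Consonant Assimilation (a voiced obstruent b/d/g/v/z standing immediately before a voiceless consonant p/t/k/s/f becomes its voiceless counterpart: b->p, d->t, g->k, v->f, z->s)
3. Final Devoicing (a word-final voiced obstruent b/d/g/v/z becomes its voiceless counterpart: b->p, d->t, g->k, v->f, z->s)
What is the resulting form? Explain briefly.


Starting form: 'noqligtem'
Rule 1: Vowel Harmony: all vowels become 'o' (matching first vowel). 'noqligtem' -> 'noqlogtom'
Rule 2: Consonant Assimilation: voiced obstruent before voiceless consonant becomes voiceless ('gt' -> 'kt'). 'noqlogtom' -> 'noqloktom'
Rule 3: Final Devoicing: final consonant 'm' is not one of the voiced obstruents b/d/g/v/z. No change.
Final form: 'noqloktom'

noqloktom


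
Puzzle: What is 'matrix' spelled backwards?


Reverse 'matrix' character by character: 'xirtam'.

xirtam


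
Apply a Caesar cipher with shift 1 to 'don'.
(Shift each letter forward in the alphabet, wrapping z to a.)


Shift each letter by 1: d -> e, o -> p, n -> o. Result: 'epo'.

epo


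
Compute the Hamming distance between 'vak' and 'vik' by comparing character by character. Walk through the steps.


Alignment:
Position 1: 'v' vs 'v' = match
Position 2: 'a' vs 'i' = DIFFER
Position 3: 'k' vs 'k' = match
Total differences: 1

1


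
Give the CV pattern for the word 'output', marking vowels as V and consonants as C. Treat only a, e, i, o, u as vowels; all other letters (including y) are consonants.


Letter mapping: o = V, u = V, t = C, p = C, u = V, t = C.

VVCCVC


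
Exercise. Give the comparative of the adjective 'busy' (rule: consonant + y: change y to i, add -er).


Apply comparative formation (consonant + y: change y to i, add -er): 'busy' -> 'busier'.

busier


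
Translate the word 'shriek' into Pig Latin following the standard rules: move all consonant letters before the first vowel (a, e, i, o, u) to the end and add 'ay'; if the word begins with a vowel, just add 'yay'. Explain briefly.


'shriek': move consonant cluster 'shr' to end and add 'ay': 'iekshray'.

iekshray


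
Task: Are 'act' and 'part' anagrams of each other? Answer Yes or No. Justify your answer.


Sorted letters of 'act': 'act'
Sorted letters of 'part': 'aprt'
They do not match.

No


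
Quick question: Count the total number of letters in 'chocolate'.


Spell out 'chocolate' and number each letter: c(1), h(2), o(3), c(4), o(5), l(6), a(7), t(8), e(9). Total: 9 letters.

9


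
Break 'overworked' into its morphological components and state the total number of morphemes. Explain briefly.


Step 1: Identify prefix: 'over' (meaning: excessively)
Step 2: Identify root: 'work'
Step 3: Identify suffix(es): 'ed'
Decomposition: over- (prefix: excessively) + work (root) + -ed (suffix: past)
Total morphemes: 3

3 morphemes (over- (prefix: excessively) + work (root) + -ed (suffix: past))


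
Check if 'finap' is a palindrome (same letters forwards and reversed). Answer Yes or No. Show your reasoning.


Forward: 'finap'
Reversed: 'panif'
They differ.

No


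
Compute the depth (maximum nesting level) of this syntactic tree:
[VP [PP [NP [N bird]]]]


Count bracket nesting levels:
'[' at pos 0: depth = 1
'[' at pos 4: depth = 2
'[' at pos 8: depth = 3
'[' at pos 12: depth = 4
Maximum depth reached: 4

4


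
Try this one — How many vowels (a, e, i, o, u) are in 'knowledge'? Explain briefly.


Vowels in 'knowledge': o, e, e = 3 vowels.

3


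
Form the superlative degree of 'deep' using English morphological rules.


Apply superlative formation (add -est): 'deep' -> 'deepest'.

deepest


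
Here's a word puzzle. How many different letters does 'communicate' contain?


Unique letters in 'communicate': {a, c, e, i, m, n, o, t, u} = 9 distinct letters.

9


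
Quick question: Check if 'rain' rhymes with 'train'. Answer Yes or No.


Rime (stressed vowel + following sounds) of 'rain': -ain = /eɪn/
Rime of 'train': -ain = /eɪn/
/eɪn/ and /eɪn/ are the same ending sound, so the words rhyme.

Yes


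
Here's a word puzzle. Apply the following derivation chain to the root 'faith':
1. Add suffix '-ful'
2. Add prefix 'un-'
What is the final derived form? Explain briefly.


Step 1: Add suffix '-ful' to 'faith' = 'faithful'
Step 2: Add prefix 'un-' to 'faithful' = 'unfaithful'

unfaithful


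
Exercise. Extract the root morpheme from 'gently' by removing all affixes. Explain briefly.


Remove suffix '-ly' from 'gently' to get root 'gentle'.

gentle


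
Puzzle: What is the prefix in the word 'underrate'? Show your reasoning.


The word 'underrate' = 'under' (prefix) + 'rate' (root). The prefix is 'under'.

under


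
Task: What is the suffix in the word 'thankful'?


The word 'thankful' = 'thank' (root) + '-ful' (suffix). The suffix is '-ful'.

ful


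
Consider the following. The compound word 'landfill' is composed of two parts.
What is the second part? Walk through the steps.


Split 'landfill' into 'land' + 'fill'. The second part is 'fill'.

fill


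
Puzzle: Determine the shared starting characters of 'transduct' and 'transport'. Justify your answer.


Compare from the start: 5 characters match: 'trans'. Mismatch at position 6: 'd' vs 'p'.

trans


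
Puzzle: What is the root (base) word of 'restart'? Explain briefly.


Remove prefix 're' from 'restart' to get root 'start'.

start


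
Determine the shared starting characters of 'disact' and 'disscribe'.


Compare from the start: 3 characters match: 'dis'. Mismatch at position 4: 'a' vs 's'.

dis


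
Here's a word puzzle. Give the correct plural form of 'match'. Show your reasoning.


Apply rule: Add -es (sibilant/fricative ending). 'match' becomes 'matches'.

matches


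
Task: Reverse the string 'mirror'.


Reverse 'mirror' character by character: 'rorrim'.

rorrim


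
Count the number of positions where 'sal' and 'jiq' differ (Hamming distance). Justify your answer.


Alignment:
Position 1: 's' vs 'j' = DIFFER
Position 2: 'a' vs 'i' = DIFFER
Position 3: 'l' vs 'q' = DIFFER
Total differences: 3

3


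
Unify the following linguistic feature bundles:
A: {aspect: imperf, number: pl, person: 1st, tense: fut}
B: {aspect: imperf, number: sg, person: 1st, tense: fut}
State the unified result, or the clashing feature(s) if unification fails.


Compare features:
aspect: A=imperf vs B=imperf -> unified: imperf
number: A=pl vs B=sg -> CLASH
person: A=1st vs B=1st -> unified: 1st
tense: A=fut vs B=fut -> unified: fut
Clash detected on feature 'number' (pl vs sg); unification fails.

CLASH on 'number' (pl vs sg)


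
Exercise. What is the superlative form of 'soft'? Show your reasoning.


Apply superlative formation (add -est): 'soft' -> 'softest'.

softest


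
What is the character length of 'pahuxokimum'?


Spell out 'pahuxokimum' and number each letter: p(1), a(2), h(3), u(4), x(5), o(6), k(7), i(8), m(9), u(10), m(11). Total: 11 letters.

11


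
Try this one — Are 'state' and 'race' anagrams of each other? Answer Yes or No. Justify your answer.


Sorted letters of 'state': 'aestt'
Sorted letters of 'race': 'acer'
They do not match.

No


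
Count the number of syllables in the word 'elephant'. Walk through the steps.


Break 'elephant' into syllables: el-e-phant -> el | e | phant = 3 syllables

3 syllables


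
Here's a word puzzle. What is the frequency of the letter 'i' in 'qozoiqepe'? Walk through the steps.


Letter 'i' in 'qozoiqepe': found at position(s) 5 = 1 occurrence(s).

1


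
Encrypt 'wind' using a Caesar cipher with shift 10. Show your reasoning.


Shift each letter by 10: w -> g, i -> s, n -> x, d -> n. Result: 'gsxn'.

gsxn


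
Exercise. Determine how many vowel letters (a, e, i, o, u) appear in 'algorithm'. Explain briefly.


Vowels in 'algorithm': a, o, i = 3 vowels.

3


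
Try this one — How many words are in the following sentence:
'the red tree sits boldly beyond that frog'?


Split into words: the | red | tree | sits | boldly | beyond | that | frog = 8 words.

8


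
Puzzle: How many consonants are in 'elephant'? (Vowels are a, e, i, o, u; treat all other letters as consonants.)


Consonants in 'elephant': l, p, h, n, t = 5 consonants.

5


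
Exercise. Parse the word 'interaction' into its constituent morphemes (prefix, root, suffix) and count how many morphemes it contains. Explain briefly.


Step 1: Identify prefix: 'inter' (meaning: between)
Step 2: Identify root: 'act'
Step 3: Identify suffix(es): 'ion'
Decomposition: inter- (prefix: between) + act (root) + -ion (suffix: act of)
Total morphemes: 3

3 morphemes (inter- (prefix: between) + act (root) + -ion (suffix: act of))


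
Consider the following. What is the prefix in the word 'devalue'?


The word 'devalue' = 'de' (prefix) + 'value' (root). The prefix is 'de'.

de


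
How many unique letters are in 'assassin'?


Unique letters in 'assassin': {a, i, n, s} = 4 distinct letters.

4


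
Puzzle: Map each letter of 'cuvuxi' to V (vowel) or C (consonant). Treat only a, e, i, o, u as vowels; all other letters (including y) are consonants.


Letter mapping: c = C, u = V, v = C, u = V, x = C, i = V.

CVCVCV


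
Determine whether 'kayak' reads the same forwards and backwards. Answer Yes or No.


Forward: 'kayak'
Reversed: 'kayak'
They are identical.

Yes


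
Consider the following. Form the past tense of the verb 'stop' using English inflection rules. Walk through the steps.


Apply rule: Double final consonant and add -ed. 'stop' becomes 'stopped'.

stopped


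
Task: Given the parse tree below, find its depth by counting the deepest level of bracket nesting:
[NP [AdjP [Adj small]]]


Count bracket nesting levels:
'[' at pos 0: depth = 1
'[' at pos 4: depth = 2
'[' at pos 10: depth = 3
Maximum depth reached: 3

3


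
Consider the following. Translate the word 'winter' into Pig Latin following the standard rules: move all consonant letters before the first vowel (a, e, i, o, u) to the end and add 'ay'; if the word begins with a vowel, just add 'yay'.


'winter': move consonant cluster 'w' to end and add 'ay': 'interway'.

interway


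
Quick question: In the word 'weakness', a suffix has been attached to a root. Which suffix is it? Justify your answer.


The word 'weakness' = 'weak' (root) + '-ness' (suffix). The suffix is '-ness'.

ness


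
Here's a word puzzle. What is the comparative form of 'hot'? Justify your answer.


Apply comparative formation (double final consonant, add -er): 'hot' -> 'hotter'.

hotter


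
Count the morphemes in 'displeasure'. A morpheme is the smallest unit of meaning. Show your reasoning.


Decomposition: dis- (prefix) + please (root) + -ure (suffix) = 3 morpheme(s)

3 morphemes


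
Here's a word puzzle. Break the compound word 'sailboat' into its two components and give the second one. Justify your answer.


Split 'sailboat' into 'sail' + 'boat'. The second part is 'boat'.

boat


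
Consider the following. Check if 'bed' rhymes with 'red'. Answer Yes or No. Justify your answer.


Rime (stressed vowel + following sounds) of 'bed': -ed = /ɛd/
Rime of 'red': -ed = /ɛd/
/ɛd/ and /ɛd/ are the same ending sound, so the words rhyme.

Yes


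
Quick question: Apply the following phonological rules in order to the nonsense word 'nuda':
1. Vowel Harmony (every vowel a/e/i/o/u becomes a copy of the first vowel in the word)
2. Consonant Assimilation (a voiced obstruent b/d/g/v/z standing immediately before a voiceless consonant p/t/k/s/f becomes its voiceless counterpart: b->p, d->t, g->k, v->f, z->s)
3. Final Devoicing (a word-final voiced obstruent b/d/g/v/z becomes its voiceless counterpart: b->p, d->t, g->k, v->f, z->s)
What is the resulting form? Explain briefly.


Starting form: 'nuda'
Rule 1: Vowel Harmony: all vowels become 'u' (matching first vowel). 'nuda' -> 'nudu'
Rule 2: Consonant Assimilation: no voiced obstruent (b/d/g/v/z) stands immediately before a voiceless consonant (p/t/k/s/f). No change.
Rule 3: Final Devoicing: the word ends in the vowel 'u', not a consonant. No change.
Final form: 'nudu'

nudu


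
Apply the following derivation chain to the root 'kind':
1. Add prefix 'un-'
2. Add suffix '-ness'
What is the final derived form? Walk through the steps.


Step 1: Add prefix 'un-' to 'kind' = 'unkind'
Step 2: Add suffix '-ness' to 'unkind' = 'unkindness'

unkindness


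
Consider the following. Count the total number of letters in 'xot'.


Spell out 'xot' and number each letter: x(1), o(2), t(3). Total: 3 letters.

3


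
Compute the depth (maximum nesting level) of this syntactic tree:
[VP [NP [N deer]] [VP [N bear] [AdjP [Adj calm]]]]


Count bracket nesting levels:
'[' at pos 0: depth = 1
'[' at pos 4: depth = 2
'[' at pos 8: depth = 3
'[' at pos 18: depth = 2
'[' at pos 22: depth = 3
'[' at pos 31: depth = 3
'[' at pos 37: depth = 4
Maximum depth reached: 4

4


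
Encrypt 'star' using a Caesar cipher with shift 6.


Shift each letter by 6: s -> y, t -> z, a -> g, r -> x. Result: 'yzgx'.

yzgx


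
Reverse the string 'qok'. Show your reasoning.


Reverse 'qok' character by character: 'koq'.

koq


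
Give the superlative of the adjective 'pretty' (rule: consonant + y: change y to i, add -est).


Apply superlative formation (consonant + y: change y to i, add -est): 'pretty' -> 'prettiest'.

prettiest


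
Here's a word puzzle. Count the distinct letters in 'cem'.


Unique letters in 'cem': {c, e, m} = 3 distinct letters.

3


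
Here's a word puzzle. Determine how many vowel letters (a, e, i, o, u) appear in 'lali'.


Vowels in 'lali': a, i = 2 vowels.

2


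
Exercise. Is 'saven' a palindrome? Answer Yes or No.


Forward: 'saven'
Reversed: 'nevas'
They differ.

No


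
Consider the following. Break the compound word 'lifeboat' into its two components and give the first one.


Split 'lifeboat' into 'life' + 'boat'. The first part is 'life'.

life


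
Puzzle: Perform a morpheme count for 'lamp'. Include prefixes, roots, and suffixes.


Decomposition: lamp (free morpheme) = 1 morpheme(s)

1 morphemes


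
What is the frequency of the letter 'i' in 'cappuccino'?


Letter 'i' in 'cappuccino': found at position(s) 8 = 1 occurrence(s).

1


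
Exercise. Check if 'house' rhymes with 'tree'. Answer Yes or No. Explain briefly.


Rime (stressed vowel + following sounds) of 'house': -ouse = /aʊs/
Rime of 'tree': -ee = /iː/
/aʊs/ and /iː/ are different ending sounds, so the words do not rhyme.

No


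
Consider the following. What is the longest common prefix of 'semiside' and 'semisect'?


Compare from the start: 5 characters match: 'semis'. Mismatch at position 6: 'i' vs 'e'.

semis


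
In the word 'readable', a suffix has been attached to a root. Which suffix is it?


The word 'readable' = 'read' (root) + '-able' (suffix). The suffix is '-able'.

able


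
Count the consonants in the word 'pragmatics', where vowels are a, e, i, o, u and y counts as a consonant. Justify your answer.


Consonants in 'pragmatics': p, r, g, m, t, c, s = 7 consonants.

7


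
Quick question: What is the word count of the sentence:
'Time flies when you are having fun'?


Split into words: Time | flies | when | you | are | having | fun = 7 words.

7


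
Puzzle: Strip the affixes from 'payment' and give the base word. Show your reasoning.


Remove suffix '-ment' from 'payment' to get root 'pay'.

pay


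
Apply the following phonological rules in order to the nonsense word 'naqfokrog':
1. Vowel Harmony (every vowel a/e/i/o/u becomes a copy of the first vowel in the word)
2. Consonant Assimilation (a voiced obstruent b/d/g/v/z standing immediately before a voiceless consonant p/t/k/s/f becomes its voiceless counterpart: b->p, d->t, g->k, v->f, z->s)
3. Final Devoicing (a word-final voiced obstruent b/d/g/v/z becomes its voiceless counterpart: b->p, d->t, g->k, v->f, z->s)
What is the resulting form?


Starting form: 'naqfokrog'
Rule 1: Vowel Harmony: all vowels become 'a' (matching first vowel). 'naqfokrog' -> 'naqfakrag'
Rule 2: Consonant Assimilation: no voiced obstruent (b/d/g/v/z) stands immediately before a voiceless consonant (p/t/k/s/f). No change.
Rule 3: Final Devoicing: word-final voiced obstruent 'g' becomes voiceless 'k'. 'naqfakrag' -> 'naqfakrak'
Final form: 'naqfakrak'

naqfakrak


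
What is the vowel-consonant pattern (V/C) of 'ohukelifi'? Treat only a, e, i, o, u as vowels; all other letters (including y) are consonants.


Letter mapping: o = V, h = C, u = V, k = C, e = V, l = C, i = V, f = C, i = V.

VCVCVCVCV


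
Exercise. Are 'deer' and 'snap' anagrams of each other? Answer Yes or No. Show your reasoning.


Sorted letters of 'deer': 'deer'
Sorted letters of 'snap': 'anps'
They do not match.

No


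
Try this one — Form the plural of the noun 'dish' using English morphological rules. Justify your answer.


Apply rule: Add -es (sibilant/fricative ending). 'dish' becomes 'dishes'.

dishes


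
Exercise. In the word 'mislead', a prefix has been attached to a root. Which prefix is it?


The word 'mislead' = 'mis' (prefix) + 'lead' (root). The prefix is 'mis'.

mis


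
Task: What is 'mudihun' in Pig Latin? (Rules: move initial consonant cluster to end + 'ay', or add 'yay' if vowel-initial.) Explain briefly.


'mudihun': move consonant cluster 'm' to end and add 'ay': 'udihunmay'.

udihunmay


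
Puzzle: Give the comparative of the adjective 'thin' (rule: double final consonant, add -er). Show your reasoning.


Apply comparative formation (double final consonant, add -er): 'thin' -> 'thinner'.

thinner


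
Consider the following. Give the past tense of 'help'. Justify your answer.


Apply rule: Add -ed. 'help' becomes 'helped'.

helped


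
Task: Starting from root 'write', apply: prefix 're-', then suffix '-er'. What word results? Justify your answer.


Step 1: Add prefix 're-' to 'write' = 'rewrite'
Step 2: Add suffix '-er' to 'rewrite' = 'rewriter'

rewriter


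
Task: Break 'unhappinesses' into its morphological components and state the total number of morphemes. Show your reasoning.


Step 1: Identify prefix: 'un' (meaning: not/reverse)
Step 2: Identify root: 'happy'
Step 3: Identify suffix(es): 'ness, es'
Decomposition: un- (prefix: not/reverse) + happy (root) + -ness (suffix: state of) + -es (plural)
Total morphemes: 4

4 morphemes (un- (prefix: not/reverse) + happy (root) + -ness (suffix: state of) + -es (plural))


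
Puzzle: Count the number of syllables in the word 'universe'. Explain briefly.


Break 'universe' into syllables: u-ni-verse -> u | ni | verse = 3 syllables

3 syllables


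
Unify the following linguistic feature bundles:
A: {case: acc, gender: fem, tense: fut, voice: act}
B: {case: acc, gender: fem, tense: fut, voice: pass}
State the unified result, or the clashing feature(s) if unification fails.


Compare features:
case: A=acc vs B=acc -> unified: acc
gender: A=fem vs B=fem -> unified: fem
tense: A=fut vs B=fut -> unified: fut
voice: A=act vs B=pass -> CLASH
Clash detected on feature 'voice' (act vs pass); unification fails.

CLASH on 'voice' (act vs pass)


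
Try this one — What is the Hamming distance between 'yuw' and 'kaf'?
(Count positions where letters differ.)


Alignment:
Position 1: 'y' vs 'k' = DIFFER
Position 2: 'u' vs 'a' = DIFFER
Position 3: 'w' vs 'f' = DIFFER
Total differences: 3

3


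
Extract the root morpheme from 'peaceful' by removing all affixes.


Remove suffix '-ful' from 'peaceful' to get root 'peace'.

peace


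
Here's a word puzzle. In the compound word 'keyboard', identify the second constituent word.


Split 'keyboard' into 'key' + 'board'. The second part is 'board'.

board


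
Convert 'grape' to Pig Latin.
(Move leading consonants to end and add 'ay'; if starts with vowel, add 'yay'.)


'grape': move consonant cluster 'gr' to end and add 'ay': 'apegray'.

apegray


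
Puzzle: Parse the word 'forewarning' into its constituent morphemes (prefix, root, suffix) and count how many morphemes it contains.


Step 1: Identify prefix: 'fore' (meaning: before/front)
Step 2: Identify root: 'warn'
Step 3: Identify suffix(es): 'ing'
Decomposition: fore- (prefix: before/front) + warn (root) + -ing (suffix: ongoing action)
Total morphemes: 3

3 morphemes (fore- (prefix: before/front) + warn (root) + -ing (suffix: ongoing action))
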